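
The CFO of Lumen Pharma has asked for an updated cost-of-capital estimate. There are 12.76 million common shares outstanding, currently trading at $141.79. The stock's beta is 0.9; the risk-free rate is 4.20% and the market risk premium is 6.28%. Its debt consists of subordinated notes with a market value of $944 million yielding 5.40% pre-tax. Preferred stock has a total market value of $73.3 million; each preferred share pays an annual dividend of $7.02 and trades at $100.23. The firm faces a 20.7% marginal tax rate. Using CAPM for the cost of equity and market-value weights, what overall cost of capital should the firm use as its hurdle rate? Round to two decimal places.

7.92%

Cost of equity via CAPM: Re = 4.2% + 0.9 × 6.28% = 9.8520%.
Cost of preferred: Rp = 7.02 / 100.23 = 7.0039%.
Market value of equity E = 141.79 × 12.76m = 1809.2404m.
Total capital V = 1809.2404 + 73.3 + 944 = 2826.5404.
Equity: weight = 1809.2404/2826.5404 = 0.6401; cost = 9.852%.
Preferred: weight = 73.3/2826.5404 = 0.0259; cost = 7.0039%.
Subordinated notes: weight = 944/2826.5404 = 0.3340; after-tax cost = 5.4% × (1 − 20.7%) = 4.2822%.
WACC = 0.6401 × 9.8520% + 0.0259 × 7.0039% + 0.3340 × 4.2822% = 7.9180%.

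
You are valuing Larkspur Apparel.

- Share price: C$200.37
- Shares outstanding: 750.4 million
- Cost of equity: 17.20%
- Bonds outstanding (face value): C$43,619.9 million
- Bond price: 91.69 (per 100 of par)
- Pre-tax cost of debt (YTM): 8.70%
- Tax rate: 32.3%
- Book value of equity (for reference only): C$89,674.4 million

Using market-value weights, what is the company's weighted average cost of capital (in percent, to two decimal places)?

Market value of equity E = 200.37 × 750.4m = 150357.648m. Market value of debt D = 43619.9m × 91.69/100 = 39995.08631m.
Total capital V = 150357.648 + 39995.08631 = 190352.73431.
Equity: weight = 150357.648/190352.73431 = 0.7899; cost = 17.2%.
Bonds outstanding: weight = 39995.08631/190352.73431 = 0.2101; after-tax cost = 8.7% × (1 − 32.3%) = 5.8899%.
WACC = 0.7899 × 17.2000% + 0.2101 × 5.8899% = 14.8236%.

14.82%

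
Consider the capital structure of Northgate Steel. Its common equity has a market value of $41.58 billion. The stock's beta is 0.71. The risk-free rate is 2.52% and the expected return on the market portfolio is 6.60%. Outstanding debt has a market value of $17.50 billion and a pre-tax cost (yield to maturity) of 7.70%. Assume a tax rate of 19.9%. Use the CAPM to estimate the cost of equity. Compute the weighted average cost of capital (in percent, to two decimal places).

Market risk premium = 6.6% − 2.52% = 4.08%.
Cost of equity via CAPM: Re = 2.52% + 0.71 × 4.08% = 5.4168%.
Total capital V = 41.58 + 17.5 = 59.08.
Equity: weight = 41.58/59.08 = 0.7038; cost = 5.4168%.
Debt: weight = 17.5/59.08 = 0.2962; after-tax cost = 7.7% × (1 − 19.9%) = 6.1677%.
WACC = 0.7038 × 5.4168% + 0.2962 × 6.1677% = 5.6392%.

5.64%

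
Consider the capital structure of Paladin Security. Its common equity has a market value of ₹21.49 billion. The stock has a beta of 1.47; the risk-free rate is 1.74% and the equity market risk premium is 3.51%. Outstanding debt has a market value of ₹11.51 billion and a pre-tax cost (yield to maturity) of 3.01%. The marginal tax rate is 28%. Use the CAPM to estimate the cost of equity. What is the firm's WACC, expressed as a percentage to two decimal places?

Cost of equity via CAPM: Re = 1.74% + 1.47 × 3.51% = 6.8997%.
Total capital V = 21.49 + 11.51 = 33.
Equity: weight = 21.49/33 = 0.6512; cost = 6.8997%.
Debt: weight = 11.51/33 = 0.3488; after-tax cost = 3.01% × (1 − 28%) = 2.1672%.
WACC = 0.6512 × 6.8997% + 0.3488 × 2.1672% = 5.2491%.

5.25%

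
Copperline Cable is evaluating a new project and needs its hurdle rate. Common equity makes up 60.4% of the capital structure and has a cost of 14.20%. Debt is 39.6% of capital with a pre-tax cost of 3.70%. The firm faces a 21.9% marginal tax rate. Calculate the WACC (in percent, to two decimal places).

After-tax cost of debt = 3.7% × (1 − 21.9%) = 2.8897%.
WACC = 0.604 × 14.2000% + 0.396 × 2.8897% = 9.7211%.

9.72%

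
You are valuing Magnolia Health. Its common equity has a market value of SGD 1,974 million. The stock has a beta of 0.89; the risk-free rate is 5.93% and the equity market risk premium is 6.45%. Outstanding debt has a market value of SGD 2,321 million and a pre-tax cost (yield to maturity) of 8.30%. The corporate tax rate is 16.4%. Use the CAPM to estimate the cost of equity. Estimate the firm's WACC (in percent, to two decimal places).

Cost of equity via CAPM: Re = 5.93% + 0.89 × 6.45% = 11.6705%.
Total capital V = 1974 + 2321 = 4295.
Equity: weight = 1974/4295 = 0.4596; cost = 11.6705%.
Debt: weight = 2321/4295 = 0.5404; after-tax cost = 8.3% × (1 − 16.4%) = 6.9388%.
WACC = 0.4596 × 11.6705% + 0.5404 × 6.9388% = 9.1135%.

9.11%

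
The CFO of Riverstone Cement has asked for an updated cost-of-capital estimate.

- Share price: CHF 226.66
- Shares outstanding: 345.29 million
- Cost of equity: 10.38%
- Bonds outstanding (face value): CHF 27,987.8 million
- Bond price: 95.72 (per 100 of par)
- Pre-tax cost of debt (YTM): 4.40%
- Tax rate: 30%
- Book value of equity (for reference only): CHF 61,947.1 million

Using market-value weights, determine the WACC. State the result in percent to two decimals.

8.52%

Market value of equity E = 226.66 × 345.29m = 78263.4314m. Market value of debt D = 27987.8m × 95.72/100 = 26789.92216m.
Total capital V = 78263.4314 + 26789.92216 = 105053.35356.
Equity: weight = 78263.4314/105053.35356 = 0.7450; cost = 10.38%.
Bonds outstanding: weight = 26789.92216/105053.35356 = 0.2550; after-tax cost = 4.4% × (1 − 30%) = 3.0800%.
WACC = 0.7450 × 10.3800% + 0.2550 × 3.0800% = 8.5184%.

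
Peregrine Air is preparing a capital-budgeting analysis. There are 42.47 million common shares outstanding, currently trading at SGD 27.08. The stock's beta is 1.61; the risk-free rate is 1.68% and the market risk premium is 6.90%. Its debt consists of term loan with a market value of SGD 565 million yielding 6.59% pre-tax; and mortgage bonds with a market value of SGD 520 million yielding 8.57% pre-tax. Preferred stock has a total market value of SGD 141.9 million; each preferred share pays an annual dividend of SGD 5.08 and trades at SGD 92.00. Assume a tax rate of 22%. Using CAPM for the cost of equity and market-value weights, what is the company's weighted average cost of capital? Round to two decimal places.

Cost of equity via CAPM: Re = 1.68% + 1.61 × 6.9% = 12.7890%.
Cost of preferred: Rp = 5.08 / 92.0 = 5.5217%.
Market value of equity E = 27.08 × 42.47m = 1150.0876m.
Total capital V = 1150.0876 + 141.9 + 565 + 520 = 2376.9876.
Equity: weight = 1150.0876/2376.9876 = 0.4838; cost = 12.789%.
Preferred: weight = 141.9/2376.9876 = 0.0597; cost = 5.5217%.
Term loan: weight = 565/2376.9876 = 0.2377; after-tax cost = 6.59% × (1 − 22%) = 5.1402%.
Mortgage bonds: weight = 520/2376.9876 = 0.2188; after-tax cost = 8.57% × (1 − 22%) = 6.6846%.
WACC = 0.4838 × 12.7890% + 0.0597 × 5.5217% + 0.2377 × 5.1402% + 0.2188 × 6.6846% = 9.2016%.

9.20%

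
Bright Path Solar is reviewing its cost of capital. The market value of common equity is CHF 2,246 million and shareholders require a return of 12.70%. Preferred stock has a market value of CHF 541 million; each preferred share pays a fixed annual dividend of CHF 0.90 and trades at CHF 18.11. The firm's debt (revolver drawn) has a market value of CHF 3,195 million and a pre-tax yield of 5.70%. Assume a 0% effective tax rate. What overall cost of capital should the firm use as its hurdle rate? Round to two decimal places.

Cost of preferred: Rp = 0.9 / 18.11 = 4.9696%.
Total capital V = 2246 + 541 + 3195 = 5982.
Equity: weight = 2246/5982 = 0.3755; cost = 12.7%.
Preferred: weight = 541/5982 = 0.0904; cost = 4.9696%.
Revolver drawn: weight = 3195/5982 = 0.5341; after-tax cost = 5.7% × (1 − 0%) = 5.7000%.
WACC = 0.3755 × 12.7000% + 0.0904 × 4.9696% + 0.5341 × 5.7000% = 8.2622%.

8.26%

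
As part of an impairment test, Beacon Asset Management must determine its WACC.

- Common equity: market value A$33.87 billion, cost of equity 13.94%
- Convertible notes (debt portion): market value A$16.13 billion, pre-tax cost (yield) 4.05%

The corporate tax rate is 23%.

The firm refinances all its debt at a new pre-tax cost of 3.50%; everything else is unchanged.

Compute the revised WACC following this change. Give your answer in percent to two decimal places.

After the change:
Total capital V = 33.87 + 16.13 = 50.
Equity: weight = 33.87/50 = 0.6774; cost = 13.94%.
Convertible notes (debt portion): weight = 16.13/50 = 0.3226; after-tax cost = 3.5% × (1 − 23%) = 2.6950%.
WACC = 0.6774 × 13.9400% + 0.3226 × 2.6950% = 10.3124%.

10.31%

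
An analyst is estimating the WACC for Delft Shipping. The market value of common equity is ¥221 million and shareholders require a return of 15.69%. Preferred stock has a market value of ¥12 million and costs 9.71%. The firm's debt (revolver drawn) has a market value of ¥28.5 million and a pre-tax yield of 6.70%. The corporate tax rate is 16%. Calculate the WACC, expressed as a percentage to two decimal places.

14.32%

Total capital V = 221 + 12 + 28.5 = 261.5.
Equity: weight = 221/261.5 = 0.8451; cost = 15.69%.
Preferred: weight = 12/261.5 = 0.0459; cost = 9.71%.
Revolver drawn: weight = 28.5/261.5 = 0.1090; after-tax cost = 6.7% × (1 − 16%) = 5.6280%.
WACC = 0.8451 × 15.6900% + 0.0459 × 9.7100% + 0.1090 × 5.6280% = 14.3190%.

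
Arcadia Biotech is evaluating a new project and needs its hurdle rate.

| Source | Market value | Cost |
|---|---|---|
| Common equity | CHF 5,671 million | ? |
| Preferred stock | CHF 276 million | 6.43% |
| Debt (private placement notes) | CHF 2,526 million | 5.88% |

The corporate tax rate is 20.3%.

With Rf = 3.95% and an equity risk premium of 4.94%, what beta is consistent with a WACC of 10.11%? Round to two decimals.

1.77

Total capital V = 5671 + 276 + 2526 = 8473.
Equity weight = 5671/8473 = 0.6693.
Preferred weight = 276/8473 = 0.0326.
Private placement notes weight = 2526/8473 = 0.2981.
Debt contribution = 0.2981 × 5.88% × (1 − 20.3%) = 1.3971%.
Preferred contribution = 0.0326 × 6.43% = 0.2095%.
Required equity contribution = 10.11% − 1.6066% = 8.5034%  ⇒  Re = 12.7049%.
CAPM: 12.7049% = 3.95% + β × 4.94%  ⇒  β = 1.7723.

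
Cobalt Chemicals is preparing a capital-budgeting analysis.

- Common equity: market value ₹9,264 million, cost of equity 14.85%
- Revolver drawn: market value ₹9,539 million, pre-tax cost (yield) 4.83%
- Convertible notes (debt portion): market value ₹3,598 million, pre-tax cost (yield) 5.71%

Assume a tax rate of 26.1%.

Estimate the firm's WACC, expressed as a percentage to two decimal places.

Total capital V = 9264 + 9539 + 3598 = 22401.
Equity: weight = 9264/22401 = 0.4136; cost = 14.85%.
Revolver drawn: weight = 9539/22401 = 0.4258; after-tax cost = 4.83% × (1 − 26.1%) = 3.5694%.
Convertible notes (debt portion): weight = 3598/22401 = 0.1606; after-tax cost = 5.71% × (1 − 26.1%) = 4.2197%.
WACC = 0.4136 × 14.8500% + 0.4258 × 3.5694% + 0.1606 × 4.2197% = 8.3390%.

8.34%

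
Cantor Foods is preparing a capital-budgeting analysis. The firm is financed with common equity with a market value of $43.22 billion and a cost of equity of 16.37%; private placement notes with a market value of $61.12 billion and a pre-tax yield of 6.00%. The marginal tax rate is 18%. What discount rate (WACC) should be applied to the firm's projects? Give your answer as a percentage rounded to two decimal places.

Total capital V = 43.22 + 61.12 = 104.34.
Equity: weight = 43.22/104.34 = 0.4142; cost = 16.37%.
Private placement notes: weight = 61.12/104.34 = 0.5858; after-tax cost = 6% × (1 − 18%) = 4.9200%.
WACC = 0.4142 × 16.3700% + 0.5858 × 4.9200% = 9.6629%.

9.66%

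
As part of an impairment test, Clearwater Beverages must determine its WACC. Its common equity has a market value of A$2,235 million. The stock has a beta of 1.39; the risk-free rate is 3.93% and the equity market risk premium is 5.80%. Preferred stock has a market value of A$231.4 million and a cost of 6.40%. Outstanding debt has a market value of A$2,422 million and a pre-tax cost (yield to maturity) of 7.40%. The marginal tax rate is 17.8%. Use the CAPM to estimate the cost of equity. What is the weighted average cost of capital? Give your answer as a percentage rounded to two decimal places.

8.80%

Cost of equity via CAPM: Re = 3.93% + 1.39 × 5.8% = 11.9920%.
Total capital V = 2235 + 231.4 + 2422 = 4888.4.
Equity: weight = 2235/4888.4 = 0.4572; cost = 11.992%.
Preferred: weight = 231.4/4888.4 = 0.0473; cost = 6.4%.
Debt: weight = 2422/4888.4 = 0.4955; after-tax cost = 7.4% × (1 − 17.8%) = 6.0828%.
WACC = 0.4572 × 11.9920% + 0.0473 × 6.4000% + 0.4955 × 6.0828% = 8.7995%.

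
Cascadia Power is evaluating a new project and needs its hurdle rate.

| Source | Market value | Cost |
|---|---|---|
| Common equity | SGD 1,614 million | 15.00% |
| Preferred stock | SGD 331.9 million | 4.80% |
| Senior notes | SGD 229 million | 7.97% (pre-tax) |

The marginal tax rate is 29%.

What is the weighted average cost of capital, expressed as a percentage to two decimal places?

Total capital V = 1614 + 331.9 + 229 = 2174.9.
Equity: weight = 1614/2174.9 = 0.7421; cost = 15%.
Preferred: weight = 331.9/2174.9 = 0.1526; cost = 4.8%.
Senior notes: weight = 229/2174.9 = 0.1053; after-tax cost = 7.97% × (1 − 29%) = 5.6587%.
WACC = 0.7421 × 15.0000% + 0.1526 × 4.8000% + 0.1053 × 5.6587% = 12.4599%.

12.46%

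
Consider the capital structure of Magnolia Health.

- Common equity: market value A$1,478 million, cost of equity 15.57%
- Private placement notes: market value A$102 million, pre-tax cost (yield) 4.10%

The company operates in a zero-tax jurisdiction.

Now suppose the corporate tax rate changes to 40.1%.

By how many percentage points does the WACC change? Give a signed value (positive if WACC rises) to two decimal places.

Current WACC:
Total capital V = 1478 + 102 = 1580.
Equity: weight = 1478/1580 = 0.9354; cost = 15.57%.
Private placement notes: weight = 102/1580 = 0.0646; after-tax cost = 4.1% × (1 − 0%) = 4.1000%.
WACC = 0.9354 × 15.5700% + 0.0646 × 4.1000% = 14.8295%.
After the change:
Total capital V = 1478 + 102 = 1580.
Equity: weight = 1478/1580 = 0.9354; cost = 15.57%.
Private placement notes: weight = 102/1580 = 0.0646; after-tax cost = 4.1% × (1 − 40.1%) = 2.4559%.
WACC = 0.9354 × 15.5700% + 0.0646 × 2.4559% = 14.7234%.
Change in WACC = 14.7234% − 14.8295% = -0.1061 pp.

-0.11 pp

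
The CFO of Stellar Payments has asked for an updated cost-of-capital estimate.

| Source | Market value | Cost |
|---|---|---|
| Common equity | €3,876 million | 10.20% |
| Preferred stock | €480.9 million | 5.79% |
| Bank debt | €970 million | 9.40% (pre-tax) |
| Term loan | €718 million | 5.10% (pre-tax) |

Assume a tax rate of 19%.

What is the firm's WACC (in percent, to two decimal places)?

8.71%

Total capital V = 3876 + 480.9 + 970 + 718 = 6044.9.
Equity: weight = 3876/6044.9 = 0.6412; cost = 10.2%.
Preferred: weight = 480.9/6044.9 = 0.0796; cost = 5.79%.
Bank debt: weight = 970/6044.9 = 0.1605; after-tax cost = 9.4% × (1 − 19%) = 7.6140%.
Term loan: weight = 718/6044.9 = 0.1188; after-tax cost = 5.1% × (1 − 19%) = 4.1310%.
WACC = 0.6412 × 10.2000% + 0.0796 × 5.7900% + 0.1605 × 7.6140% + 0.1188 × 4.1310% = 8.7133%.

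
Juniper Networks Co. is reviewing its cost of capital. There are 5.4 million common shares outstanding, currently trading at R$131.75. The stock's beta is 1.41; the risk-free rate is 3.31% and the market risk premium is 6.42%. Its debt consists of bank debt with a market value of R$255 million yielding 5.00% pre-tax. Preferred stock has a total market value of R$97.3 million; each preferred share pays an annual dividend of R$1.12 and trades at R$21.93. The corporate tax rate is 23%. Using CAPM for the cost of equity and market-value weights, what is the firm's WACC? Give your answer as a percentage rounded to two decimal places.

Cost of equity via CAPM: Re = 3.31% + 1.41 × 6.42% = 12.3622%.
Cost of preferred: Rp = 1.12 / 21.93 = 5.1072%.
Market value of equity E = 131.75 × 5.4m = 711.45m.
Total capital V = 711.45 + 97.3 + 255 = 1063.75.
Equity: weight = 711.45/1063.75 = 0.6688; cost = 12.3622%.
Preferred: weight = 97.3/1063.75 = 0.0915; cost = 5.1072%.
Bank debt: weight = 255/1063.75 = 0.2397; after-tax cost = 5% × (1 − 23%) = 3.8500%.
WACC = 0.6688 × 12.3622% + 0.0915 × 5.1072% + 0.2397 × 3.8500% = 9.6581%.

9.66%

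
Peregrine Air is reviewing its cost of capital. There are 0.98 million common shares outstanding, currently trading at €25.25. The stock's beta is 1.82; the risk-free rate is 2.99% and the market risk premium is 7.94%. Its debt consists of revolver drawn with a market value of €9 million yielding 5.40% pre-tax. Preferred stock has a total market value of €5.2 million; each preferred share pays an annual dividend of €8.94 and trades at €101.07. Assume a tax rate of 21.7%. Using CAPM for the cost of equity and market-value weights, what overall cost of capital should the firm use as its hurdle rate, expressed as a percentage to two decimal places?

13.24%

Cost of equity via CAPM: Re = 2.99% + 1.82 × 7.94% = 17.4408%.
Cost of preferred: Rp = 8.94 / 101.07 = 8.8454%.
Market value of equity E = 25.25 × 0.98m = 24.745m.
Total capital V = 24.745 + 5.2 + 9 = 38.945.
Equity: weight = 24.745/38.945 = 0.6354; cost = 17.4408%.
Preferred: weight = 5.2/38.945 = 0.1335; cost = 8.8454%.
Revolver drawn: weight = 9/38.945 = 0.2311; after-tax cost = 5.4% × (1 − 21.7%) = 4.2282%.
WACC = 0.6354 × 17.4408% + 0.1335 × 8.8454% + 0.2311 × 4.2282% = 13.2398%.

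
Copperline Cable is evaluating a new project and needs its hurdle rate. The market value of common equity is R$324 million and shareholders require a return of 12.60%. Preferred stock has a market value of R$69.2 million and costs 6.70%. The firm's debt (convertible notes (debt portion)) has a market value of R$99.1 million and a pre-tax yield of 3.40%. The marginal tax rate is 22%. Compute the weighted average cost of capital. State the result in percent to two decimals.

9.77%

Total capital V = 324 + 69.2 + 99.1 = 492.3.
Equity: weight = 324/492.3 = 0.6581; cost = 12.6%.
Preferred: weight = 69.2/492.3 = 0.1406; cost = 6.7%.
Convertible notes (debt portion): weight = 99.1/492.3 = 0.2013; after-tax cost = 3.4% × (1 − 22%) = 2.6520%.
WACC = 0.6581 × 12.6000% + 0.1406 × 6.7000% + 0.2013 × 2.6520% = 9.7681%.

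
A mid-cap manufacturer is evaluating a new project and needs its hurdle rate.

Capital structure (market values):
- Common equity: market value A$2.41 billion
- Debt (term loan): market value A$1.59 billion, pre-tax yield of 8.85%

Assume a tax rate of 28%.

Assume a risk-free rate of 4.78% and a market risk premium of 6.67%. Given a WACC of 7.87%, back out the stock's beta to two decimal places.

Total capital V = 2.41 + 1.59 = 4.
Equity weight = 2.41/4 = 0.6025.
Term loan weight = 1.59/4 = 0.3975.
Debt contribution = 0.3975 × 8.85% × (1 − 28%) = 2.5329%.
Required equity contribution = 7.87% − 2.5329% = 5.3371%  ⇒  Re = 8.8583%.
CAPM: 8.8583% = 4.78% + β × 6.67%  ⇒  β = 0.6114.

0.61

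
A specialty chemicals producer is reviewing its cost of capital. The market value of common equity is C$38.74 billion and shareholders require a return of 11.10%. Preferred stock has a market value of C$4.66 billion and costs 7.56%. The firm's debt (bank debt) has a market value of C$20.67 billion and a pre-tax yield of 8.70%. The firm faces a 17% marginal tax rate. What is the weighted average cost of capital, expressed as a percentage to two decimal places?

9.59%

Total capital V = 38.74 + 4.66 + 20.67 = 64.07.
Equity: weight = 38.74/64.07 = 0.6047; cost = 11.1%.
Preferred: weight = 4.66/64.07 = 0.0727; cost = 7.56%.
Bank debt: weight = 20.67/64.07 = 0.3226; after-tax cost = 8.7% × (1 − 17%) = 7.2210%.
WACC = 0.6047 × 11.1000% + 0.0727 × 7.5600% + 0.3226 × 7.2210% = 9.5911%.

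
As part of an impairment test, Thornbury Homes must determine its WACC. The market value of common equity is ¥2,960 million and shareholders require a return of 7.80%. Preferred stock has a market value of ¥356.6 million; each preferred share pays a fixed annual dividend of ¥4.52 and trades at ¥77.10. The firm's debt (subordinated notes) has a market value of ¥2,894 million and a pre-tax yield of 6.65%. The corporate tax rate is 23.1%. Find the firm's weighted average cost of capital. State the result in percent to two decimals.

Cost of preferred: Rp = 4.52 / 77.1 = 5.8625%.
Total capital V = 2960 + 356.6 + 2894 = 6210.6.
Equity: weight = 2960/6210.6 = 0.4766; cost = 7.8%.
Preferred: weight = 356.6/6210.6 = 0.0574; cost = 5.8625%.
Subordinated notes: weight = 2894/6210.6 = 0.4660; after-tax cost = 6.65% × (1 − 23.1%) = 5.1139%.
WACC = 0.4766 × 7.8000% + 0.0574 × 5.8625% + 0.4660 × 5.1139% = 6.4371%.

6.44%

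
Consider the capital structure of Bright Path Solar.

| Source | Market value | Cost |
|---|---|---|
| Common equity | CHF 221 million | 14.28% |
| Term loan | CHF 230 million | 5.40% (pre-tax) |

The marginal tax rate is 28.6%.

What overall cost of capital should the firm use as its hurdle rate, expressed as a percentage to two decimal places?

8.96%

Total capital V = 221 + 230 = 451.
Equity: weight = 221/451 = 0.4900; cost = 14.28%.
Term loan: weight = 230/451 = 0.5100; after-tax cost = 5.4% × (1 − 28.6%) = 3.8556%.
WACC = 0.4900 × 14.2800% + 0.5100 × 3.8556% = 8.9638%.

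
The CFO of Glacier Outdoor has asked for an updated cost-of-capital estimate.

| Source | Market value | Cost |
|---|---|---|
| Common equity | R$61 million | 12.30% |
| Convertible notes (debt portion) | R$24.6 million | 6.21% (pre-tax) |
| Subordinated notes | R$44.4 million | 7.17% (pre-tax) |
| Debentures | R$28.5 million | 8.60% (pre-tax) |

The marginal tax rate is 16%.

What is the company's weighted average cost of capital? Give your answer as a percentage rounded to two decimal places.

8.53%

Total capital V = 61 + 24.6 + 44.4 + 28.5 = 158.5.
Equity: weight = 61/158.5 = 0.3849; cost = 12.3%.
Convertible notes (debt portion): weight = 24.6/158.5 = 0.1552; after-tax cost = 6.21% × (1 − 16%) = 5.2164%.
Subordinated notes: weight = 44.4/158.5 = 0.2801; after-tax cost = 7.17% × (1 − 16%) = 6.0228%.
Debentures: weight = 28.5/158.5 = 0.1798; after-tax cost = 8.6% × (1 − 16%) = 7.2240%.
WACC = 0.3849 × 12.3000% + 0.1552 × 5.2164% + 0.2801 × 6.0228% + 0.1798 × 7.2240% = 8.5295%.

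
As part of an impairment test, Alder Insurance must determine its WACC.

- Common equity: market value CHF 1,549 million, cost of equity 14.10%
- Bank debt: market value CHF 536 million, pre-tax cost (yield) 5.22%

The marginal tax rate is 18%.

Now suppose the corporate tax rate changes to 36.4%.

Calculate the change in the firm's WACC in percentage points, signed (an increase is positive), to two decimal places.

Current WACC:
Total capital V = 1549 + 536 = 2085.
Equity: weight = 1549/2085 = 0.7429; cost = 14.1%.
Bank debt: weight = 536/2085 = 0.2571; after-tax cost = 5.22% × (1 − 18%) = 4.2804%.
WACC = 0.7429 × 14.1000% + 0.2571 × 4.2804% = 11.5756%.
After the change:
Total capital V = 1549 + 536 = 2085.
Equity: weight = 1549/2085 = 0.7429; cost = 14.1%.
Bank debt: weight = 536/2085 = 0.2571; after-tax cost = 5.22% × (1 − 36.4%) = 3.3199%.
WACC = 0.7429 × 14.1000% + 0.2571 × 3.3199% = 11.3287%.
Change in WACC = 11.3287% − 11.5756% = -0.2469 pp.

-0.25 pp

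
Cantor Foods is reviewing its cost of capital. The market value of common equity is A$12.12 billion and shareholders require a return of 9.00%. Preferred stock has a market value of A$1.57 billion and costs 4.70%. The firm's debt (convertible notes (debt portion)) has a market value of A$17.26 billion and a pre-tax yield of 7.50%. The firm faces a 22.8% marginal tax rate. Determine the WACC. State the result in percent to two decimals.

Total capital V = 12.12 + 1.57 + 17.26 = 30.95.
Equity: weight = 12.12/30.95 = 0.3916; cost = 9%.
Preferred: weight = 1.57/30.95 = 0.0507; cost = 4.7%.
Convertible notes (debt portion): weight = 17.26/30.95 = 0.5577; after-tax cost = 7.5% × (1 − 22.8%) = 5.7900%.
WACC = 0.3916 × 9.0000% + 0.0507 × 4.7000% + 0.5577 × 5.7900% = 6.9917%.

6.99%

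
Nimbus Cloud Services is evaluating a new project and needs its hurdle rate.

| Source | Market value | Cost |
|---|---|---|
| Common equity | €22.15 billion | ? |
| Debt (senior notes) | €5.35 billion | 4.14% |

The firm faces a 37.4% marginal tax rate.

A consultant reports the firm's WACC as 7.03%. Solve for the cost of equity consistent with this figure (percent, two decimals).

8.10%

Total capital V = 22.15 + 5.35 = 27.5.
Equity weight = 22.15/27.5 = 0.8055.
Senior notes weight = 5.35/27.5 = 0.1945.
Debt contribution = 0.1945 × 4.14% × (1 − 37.4%) = 0.5042%.
Required equity contribution = 7.03% − 0.5042% = 6.5258%.
Re = 6.5258% / 0.8055 = 8.1020%.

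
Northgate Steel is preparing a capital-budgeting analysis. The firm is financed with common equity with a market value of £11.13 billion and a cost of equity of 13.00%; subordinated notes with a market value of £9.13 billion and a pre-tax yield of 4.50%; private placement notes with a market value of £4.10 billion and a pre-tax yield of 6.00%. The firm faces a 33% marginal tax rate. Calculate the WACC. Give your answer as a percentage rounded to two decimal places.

7.75%

Total capital V = 11.13 + 9.13 + 4.1 = 24.36.
Equity: weight = 11.13/24.36 = 0.4569; cost = 13%.
Subordinated notes: weight = 9.13/24.36 = 0.3748; after-tax cost = 4.5% × (1 − 33%) = 3.0150%.
Private placement notes: weight = 4.1/24.36 = 0.1683; after-tax cost = 6% × (1 − 33%) = 4.0200%.
WACC = 0.4569 × 13.0000% + 0.3748 × 3.0150% + 0.1683 × 4.0200% = 7.7463%.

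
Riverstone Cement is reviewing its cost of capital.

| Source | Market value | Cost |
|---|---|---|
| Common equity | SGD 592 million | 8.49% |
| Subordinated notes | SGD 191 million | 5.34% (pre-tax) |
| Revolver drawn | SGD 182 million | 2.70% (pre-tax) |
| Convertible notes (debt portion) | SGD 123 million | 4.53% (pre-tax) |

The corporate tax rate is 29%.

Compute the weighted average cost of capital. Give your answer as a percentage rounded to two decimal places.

5.97%

Total capital V = 592 + 191 + 182 + 123 = 1088.
Equity: weight = 592/1088 = 0.5441; cost = 8.49%.
Subordinated notes: weight = 191/1088 = 0.1756; after-tax cost = 5.34% × (1 − 29%) = 3.7914%.
Revolver drawn: weight = 182/1088 = 0.1673; after-tax cost = 2.7% × (1 − 29%) = 1.9170%.
Convertible notes (debt portion): weight = 123/1088 = 0.1131; after-tax cost = 4.53% × (1 − 29%) = 3.2163%.
WACC = 0.5441 × 8.4900% + 0.1756 × 3.7914% + 0.1673 × 1.9170% + 0.1131 × 3.2163% = 5.9694%.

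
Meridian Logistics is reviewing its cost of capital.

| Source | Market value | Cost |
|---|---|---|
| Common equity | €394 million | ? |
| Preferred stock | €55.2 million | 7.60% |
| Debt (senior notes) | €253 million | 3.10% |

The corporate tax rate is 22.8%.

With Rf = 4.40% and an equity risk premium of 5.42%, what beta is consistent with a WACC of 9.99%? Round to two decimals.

1.99

Total capital V = 394 + 55.2 + 253 = 702.2.
Equity weight = 394/702.2 = 0.5611.
Preferred weight = 55.2/702.2 = 0.0786.
Senior notes weight = 253/702.2 = 0.3603.
Debt contribution = 0.3603 × 3.1% × (1 − 22.8%) = 0.8623%.
Preferred contribution = 0.0786 × 7.6% = 0.5974%.
Required equity contribution = 9.99% − 1.4597% = 8.5303%  ⇒  Re = 15.2030%.
CAPM: 15.2030% = 4.4% + β × 5.42%  ⇒  β = 1.9932.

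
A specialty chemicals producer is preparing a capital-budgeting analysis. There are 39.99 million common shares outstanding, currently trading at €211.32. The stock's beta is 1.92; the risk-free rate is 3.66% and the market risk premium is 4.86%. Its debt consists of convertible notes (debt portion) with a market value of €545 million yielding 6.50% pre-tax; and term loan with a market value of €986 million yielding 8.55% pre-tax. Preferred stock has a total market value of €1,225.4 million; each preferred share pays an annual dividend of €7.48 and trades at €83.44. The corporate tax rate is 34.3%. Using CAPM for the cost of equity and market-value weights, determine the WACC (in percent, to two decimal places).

Cost of equity via CAPM: Re = 3.66% + 1.92 × 4.86% = 12.9912%.
Cost of preferred: Rp = 7.48 / 83.44 = 8.9645%.
Market value of equity E = 211.32 × 39.99m = 8450.6868m.
Total capital V = 8450.6868 + 1225.4 + 545 + 986 = 11207.0868.
Equity: weight = 8450.6868/11207.0868 = 0.7540; cost = 12.9912%.
Preferred: weight = 1225.4/11207.0868 = 0.1093; cost = 8.9645%.
Convertible notes (debt portion): weight = 545/11207.0868 = 0.0486; after-tax cost = 6.5% × (1 − 34.3%) = 4.2705%.
Term loan: weight = 986/11207.0868 = 0.0880; after-tax cost = 8.55% × (1 − 34.3%) = 5.6174%.
WACC = 0.7540 × 12.9912% + 0.1093 × 8.9645% + 0.0486 × 4.2705% + 0.0880 × 5.6174% = 11.4781%.

11.48%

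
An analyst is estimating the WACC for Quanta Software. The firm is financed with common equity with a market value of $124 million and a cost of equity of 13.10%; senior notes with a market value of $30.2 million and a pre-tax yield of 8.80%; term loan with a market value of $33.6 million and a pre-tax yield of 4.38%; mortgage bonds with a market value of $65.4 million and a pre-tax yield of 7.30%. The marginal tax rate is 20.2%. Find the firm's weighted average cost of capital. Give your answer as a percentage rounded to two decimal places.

Total capital V = 124 + 30.2 + 33.6 + 65.4 = 253.2.
Equity: weight = 124/253.2 = 0.4897; cost = 13.1%.
Senior notes: weight = 30.2/253.2 = 0.1193; after-tax cost = 8.8% × (1 − 20.2%) = 7.0224%.
Term loan: weight = 33.6/253.2 = 0.1327; after-tax cost = 4.38% × (1 − 20.2%) = 3.4952%.
Mortgage bonds: weight = 65.4/253.2 = 0.2583; after-tax cost = 7.3% × (1 − 20.2%) = 5.8254%.
WACC = 0.4897 × 13.1000% + 0.1193 × 7.0224% + 0.1327 × 3.4952% + 0.2583 × 5.8254% = 9.2216%.

9.22%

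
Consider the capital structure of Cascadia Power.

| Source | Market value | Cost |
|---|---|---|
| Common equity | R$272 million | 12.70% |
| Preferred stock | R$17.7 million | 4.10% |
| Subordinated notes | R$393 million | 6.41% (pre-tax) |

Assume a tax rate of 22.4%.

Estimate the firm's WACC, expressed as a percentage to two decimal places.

8.03%

Total capital V = 272 + 17.7 + 393 = 682.7.
Equity: weight = 272/682.7 = 0.3984; cost = 12.7%.
Preferred: weight = 17.7/682.7 = 0.0259; cost = 4.1%.
Subordinated notes: weight = 393/682.7 = 0.5757; after-tax cost = 6.41% × (1 − 22.4%) = 4.9742%.
WACC = 0.3984 × 12.7000% + 0.0259 × 4.1000% + 0.5757 × 4.9742% = 8.0296%.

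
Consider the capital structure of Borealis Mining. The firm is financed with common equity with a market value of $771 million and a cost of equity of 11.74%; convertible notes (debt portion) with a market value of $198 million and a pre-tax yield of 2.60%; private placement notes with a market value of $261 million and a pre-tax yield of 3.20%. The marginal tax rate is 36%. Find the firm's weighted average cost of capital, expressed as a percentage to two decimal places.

8.06%

Total capital V = 771 + 198 + 261 = 1230.
Equity: weight = 771/1230 = 0.6268; cost = 11.74%.
Convertible notes (debt portion): weight = 198/1230 = 0.1610; after-tax cost = 2.6% × (1 − 36%) = 1.6640%.
Private placement notes: weight = 261/1230 = 0.2122; after-tax cost = 3.2% × (1 − 36%) = 2.0480%.
WACC = 0.6268 × 11.7400% + 0.1610 × 1.6640% + 0.2122 × 2.0480% = 8.0614%.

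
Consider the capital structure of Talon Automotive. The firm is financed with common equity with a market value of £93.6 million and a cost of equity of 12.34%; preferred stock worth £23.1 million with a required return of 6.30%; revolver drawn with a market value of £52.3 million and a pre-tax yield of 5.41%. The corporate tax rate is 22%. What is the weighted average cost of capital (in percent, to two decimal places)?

9.00%

Total capital V = 93.6 + 23.1 + 52.3 = 169.
Equity: weight = 93.6/169 = 0.5538; cost = 12.34%.
Preferred: weight = 23.1/169 = 0.1367; cost = 6.3%.
Revolver drawn: weight = 52.3/169 = 0.3095; after-tax cost = 5.41% × (1 − 22%) = 4.2198%.
WACC = 0.5538 × 12.3400% + 0.1367 × 6.3000% + 0.3095 × 4.2198% = 9.0015%.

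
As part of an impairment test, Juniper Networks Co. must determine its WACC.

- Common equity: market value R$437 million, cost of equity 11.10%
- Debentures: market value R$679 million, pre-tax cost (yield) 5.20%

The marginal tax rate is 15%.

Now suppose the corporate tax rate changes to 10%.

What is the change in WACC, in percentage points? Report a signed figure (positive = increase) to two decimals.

Current WACC:
Total capital V = 437 + 679 = 1116.
Equity: weight = 437/1116 = 0.3916; cost = 11.1%.
Debentures: weight = 679/1116 = 0.6084; after-tax cost = 5.2% × (1 − 15%) = 4.4200%.
WACC = 0.3916 × 11.1000% + 0.6084 × 4.4200% = 7.0357%.
After the change:
Total capital V = 437 + 679 = 1116.
Equity: weight = 437/1116 = 0.3916; cost = 11.1%.
Debentures: weight = 679/1116 = 0.6084; after-tax cost = 5.2% × (1 − 10%) = 4.6800%.
WACC = 0.3916 × 11.1000% + 0.6084 × 4.6800% = 7.1939%.
Change in WACC = 7.1939% − 7.0357% = 0.1582 pp.

+0.16 pp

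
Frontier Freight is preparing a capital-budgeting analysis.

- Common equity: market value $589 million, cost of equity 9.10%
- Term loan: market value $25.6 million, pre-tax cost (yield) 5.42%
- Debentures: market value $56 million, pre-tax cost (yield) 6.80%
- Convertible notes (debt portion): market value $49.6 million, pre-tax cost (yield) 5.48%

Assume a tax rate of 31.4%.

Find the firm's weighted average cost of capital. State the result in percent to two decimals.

Total capital V = 589 + 25.6 + 56 + 49.6 = 720.2.
Equity: weight = 589/720.2 = 0.8178; cost = 9.1%.
Term loan: weight = 25.6/720.2 = 0.0355; after-tax cost = 5.42% × (1 − 31.4%) = 3.7181%.
Debentures: weight = 56/720.2 = 0.0778; after-tax cost = 6.8% × (1 − 31.4%) = 4.6648%.
Convertible notes (debt portion): weight = 49.6/720.2 = 0.0689; after-tax cost = 5.48% × (1 − 31.4%) = 3.7593%.
WACC = 0.8178 × 9.1000% + 0.0355 × 3.7181% + 0.0778 × 4.6648% + 0.0689 × 3.7593% = 8.1960%.

8.20%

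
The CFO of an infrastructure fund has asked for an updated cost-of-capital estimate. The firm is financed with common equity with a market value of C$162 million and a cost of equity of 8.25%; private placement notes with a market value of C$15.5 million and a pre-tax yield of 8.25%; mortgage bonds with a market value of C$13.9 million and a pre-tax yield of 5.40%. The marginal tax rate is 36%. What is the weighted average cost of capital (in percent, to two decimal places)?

7.66%

Total capital V = 162 + 15.5 + 13.9 = 191.4.
Equity: weight = 162/191.4 = 0.8464; cost = 8.25%.
Private placement notes: weight = 15.5/191.4 = 0.0810; after-tax cost = 8.25% × (1 − 36%) = 5.2800%.
Mortgage bonds: weight = 13.9/191.4 = 0.0726; after-tax cost = 5.4% × (1 − 36%) = 3.4560%.
WACC = 0.8464 × 8.2500% + 0.0810 × 5.2800% + 0.0726 × 3.4560% = 7.6613%.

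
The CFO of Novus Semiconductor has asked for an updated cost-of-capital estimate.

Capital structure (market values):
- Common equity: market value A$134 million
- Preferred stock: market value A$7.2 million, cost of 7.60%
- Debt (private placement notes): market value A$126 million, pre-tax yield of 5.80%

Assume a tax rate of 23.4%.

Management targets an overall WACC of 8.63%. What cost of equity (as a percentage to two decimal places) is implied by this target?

Total capital V = 134 + 7.2 + 126 = 267.2.
Equity weight = 134/267.2 = 0.5015.
Preferred weight = 7.2/267.2 = 0.0269.
Private placement notes weight = 126/267.2 = 0.4716.
Debt contribution = 0.4716 × 5.8% × (1 − 23.4%) = 2.0950%.
Preferred contribution = 0.0269 × 7.6% = 0.2048%.
Required equity contribution = 8.63% − 2.2998% = 6.3302%.
Re = 6.3302% / 0.5015 = 12.6226%.

12.62%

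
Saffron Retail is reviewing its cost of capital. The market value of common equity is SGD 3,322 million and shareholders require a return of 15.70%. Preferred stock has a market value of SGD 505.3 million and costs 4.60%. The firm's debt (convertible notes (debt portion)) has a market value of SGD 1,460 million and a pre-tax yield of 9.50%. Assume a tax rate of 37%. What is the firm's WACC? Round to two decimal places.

11.96%

Total capital V = 3322 + 505.3 + 1460 = 5287.3.
Equity: weight = 3322/5287.3 = 0.6283; cost = 15.7%.
Preferred: weight = 505.3/5287.3 = 0.0956; cost = 4.6%.
Convertible notes (debt portion): weight = 1460/5287.3 = 0.2761; after-tax cost = 9.5% × (1 − 37%) = 5.9850%.
WACC = 0.6283 × 15.7000% + 0.0956 × 4.6000% + 0.2761 × 5.9850% = 11.9566%.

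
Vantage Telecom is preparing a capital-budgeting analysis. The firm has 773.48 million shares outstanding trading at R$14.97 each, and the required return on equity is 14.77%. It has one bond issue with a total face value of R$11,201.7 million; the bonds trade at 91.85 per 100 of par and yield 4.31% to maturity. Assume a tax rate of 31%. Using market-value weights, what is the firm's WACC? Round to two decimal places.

9.22%

Market value of equity E = 14.97 × 773.48m = 11578.9956m. Market value of debt D = 11201.7m × 91.85/100 = 10288.76145m.
Total capital V = 11578.9956 + 10288.76145 = 21867.75705.
Equity: weight = 11578.9956/21867.75705 = 0.5295; cost = 14.77%.
Bonds outstanding: weight = 10288.76145/21867.75705 = 0.4705; after-tax cost = 4.31% × (1 − 31%) = 2.9739%.
WACC = 0.5295 × 14.7700% + 0.4705 × 2.9739% = 9.2199%.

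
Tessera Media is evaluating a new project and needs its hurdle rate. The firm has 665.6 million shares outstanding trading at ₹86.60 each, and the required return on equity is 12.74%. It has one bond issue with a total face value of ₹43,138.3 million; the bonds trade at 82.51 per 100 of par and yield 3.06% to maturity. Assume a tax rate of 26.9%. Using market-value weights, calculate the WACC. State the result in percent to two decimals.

8.73%

Market value of equity E = 86.6 × 665.6m = 57640.96m. Market value of debt D = 43138.3m × 82.51/100 = 35593.41133m.
Total capital V = 57640.96 + 35593.41133 = 93234.37133.
Equity: weight = 57640.96/93234.37133 = 0.6182; cost = 12.74%.
Bonds outstanding: weight = 35593.41133/93234.37133 = 0.3818; after-tax cost = 3.06% × (1 − 26.9%) = 2.2369%.
WACC = 0.6182 × 12.7400% + 0.3818 × 2.2369% = 8.7303%.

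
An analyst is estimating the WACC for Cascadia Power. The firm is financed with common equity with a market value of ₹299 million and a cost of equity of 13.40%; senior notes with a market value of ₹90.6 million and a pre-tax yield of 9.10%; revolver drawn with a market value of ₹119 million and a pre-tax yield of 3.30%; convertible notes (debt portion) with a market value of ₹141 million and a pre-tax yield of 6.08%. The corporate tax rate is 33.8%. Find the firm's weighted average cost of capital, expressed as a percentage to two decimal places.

8.28%

Total capital V = 299 + 90.6 + 119 + 141 = 649.6.
Equity: weight = 299/649.6 = 0.4603; cost = 13.4%.
Senior notes: weight = 90.6/649.6 = 0.1395; after-tax cost = 9.1% × (1 − 33.8%) = 6.0242%.
Revolver drawn: weight = 119/649.6 = 0.1832; after-tax cost = 3.3% × (1 − 33.8%) = 2.1846%.
Convertible notes (debt portion): weight = 141/649.6 = 0.2171; after-tax cost = 6.08% × (1 − 33.8%) = 4.0250%.
WACC = 0.4603 × 13.4000% + 0.1395 × 6.0242% + 0.1832 × 2.1846% + 0.2171 × 4.0250% = 8.2818%.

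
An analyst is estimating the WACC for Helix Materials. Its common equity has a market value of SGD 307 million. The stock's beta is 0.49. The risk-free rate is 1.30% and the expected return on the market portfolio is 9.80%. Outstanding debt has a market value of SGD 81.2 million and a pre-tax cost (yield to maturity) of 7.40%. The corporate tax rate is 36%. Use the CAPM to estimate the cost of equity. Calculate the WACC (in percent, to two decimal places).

Market risk premium = 9.8% − 1.3% = 8.5%.
Cost of equity via CAPM: Re = 1.3% + 0.49 × 8.5% = 5.4650%.
Total capital V = 307 + 81.2 = 388.2.
Equity: weight = 307/388.2 = 0.7908; cost = 5.465%.
Debt: weight = 81.2/388.2 = 0.2092; after-tax cost = 7.4% × (1 − 36%) = 4.7360%.
WACC = 0.7908 × 5.4650% + 0.2092 × 4.7360% = 5.3125%.

5.31%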